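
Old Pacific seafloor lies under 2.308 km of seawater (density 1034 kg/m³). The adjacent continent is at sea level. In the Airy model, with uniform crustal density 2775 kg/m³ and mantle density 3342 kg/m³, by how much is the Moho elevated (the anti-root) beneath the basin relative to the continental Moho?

By Archimedes' principle applied to the lithosphere: replacing crust with seawater at the top is compensated by replacing crust with mantle at the base: d (ρ_c − ρ_w) = a (ρ_m − ρ_c).
a = d (ρ_c − ρ_w)/(ρ_m − ρ_c) = 2.308 km × 1741/567 = 7.09 km.

7.09 km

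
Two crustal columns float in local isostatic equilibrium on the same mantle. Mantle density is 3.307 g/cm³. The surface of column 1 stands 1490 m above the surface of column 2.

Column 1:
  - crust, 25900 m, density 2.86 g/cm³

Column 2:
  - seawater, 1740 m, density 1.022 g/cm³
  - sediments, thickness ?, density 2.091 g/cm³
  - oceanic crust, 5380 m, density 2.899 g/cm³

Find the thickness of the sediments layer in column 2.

394 m

Take the compensation level at the base of the deeper column (depth z_c below the surface of column 1) and equate Σ ρ_i t_i down to z_c; mantle fills any gap and the z_c terms cancel.
Column 1: 25900×2.86 + (z_c − 25900)×3.307
Column 2: 1490×0 + 1740×1.022 + x×2.091 + 5380×2.899 + (z_c − 1490 − 7120 − x)×3.307
The z_c×3.307 term appears on both sides and cancels. Collect the known terms of each column as K = Σ(ρt)_known − 3.307 × (depth of known layers): K_1 = 74074 − 3.307×25900 = −11577.3; K_2 = 17374.9 − 3.307×(1490 + 7120) = −11098.37.
Balance: K_1 = K_2 − x×(3.307 − 2.091), so x = (K_2 − K_1)/(3.307 − 2.091) = 478.93/1.216 = 394 m.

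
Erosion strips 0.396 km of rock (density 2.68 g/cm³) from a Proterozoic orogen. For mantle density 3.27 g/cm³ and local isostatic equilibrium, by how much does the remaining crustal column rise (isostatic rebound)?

Unloading: uplift u = e ρ_c/ρ_m = 0.396 km × 2.68/3.27 = 0.325 km.

0.325 km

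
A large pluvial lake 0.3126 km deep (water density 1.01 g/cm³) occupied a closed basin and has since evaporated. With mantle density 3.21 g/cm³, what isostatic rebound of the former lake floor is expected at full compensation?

0.0984 km

u = d ρ_w/ρ_m = 0.3126 km × 1.01/3.21 = 0.0984 km.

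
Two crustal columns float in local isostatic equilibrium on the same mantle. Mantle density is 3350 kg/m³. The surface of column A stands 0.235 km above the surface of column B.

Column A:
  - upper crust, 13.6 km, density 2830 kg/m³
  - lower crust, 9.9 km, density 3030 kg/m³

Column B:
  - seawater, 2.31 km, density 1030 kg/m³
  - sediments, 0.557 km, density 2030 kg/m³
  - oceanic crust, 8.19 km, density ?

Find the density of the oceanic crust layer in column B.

Take the compensation level at the base of the deeper column (depth z_c below the surface of column A) and equate Σ ρ_i t_i down to z_c; mantle fills any gap and the z_c terms cancel.
Column A: 13.6×2830 + 9.9×3030 + (z_c − 23.5)×3350
Column B: 0.235×0 + 2.31×1030 + 0.557×2030 + 8.19×ρ + (z_c − 0.235 − 11.057)×3350
The z_c×3350 term appears on both sides and cancels. Collect the known terms of each column as K = Σ(ρt)_known − 3350 × (depth of known layers): K_A = 68485 − 3350×23.5 = −10240; K_B = 3510.01 − 3350×(0.235 + 11.057) = −34318.19.
Balance: K_A = K_B + 8.19×ρ, so ρ = (K_A − K_B)/8.19 = 24078.2/8.19 = 2940 kg/m³.

2940 kg/m³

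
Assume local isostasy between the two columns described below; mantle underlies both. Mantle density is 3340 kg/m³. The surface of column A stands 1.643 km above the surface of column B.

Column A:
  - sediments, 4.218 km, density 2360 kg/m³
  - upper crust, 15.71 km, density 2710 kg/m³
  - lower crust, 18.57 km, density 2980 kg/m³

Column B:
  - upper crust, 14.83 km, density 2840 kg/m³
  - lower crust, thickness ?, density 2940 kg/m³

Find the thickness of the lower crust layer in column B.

Take the compensation level at the base of the deeper column (depth z_c below the surface of column A) and equate Σ ρ_i t_i down to z_c; mantle fills any gap and the z_c terms cancel.
Column A: 4.218×2360 + 15.71×2710 + 18.57×2980 + (z_c − 38.498)×3340
Column B: 1.643×0 + 14.83×2840 + x×2940 + (z_c − 1.643 − 14.83 − x)×3340
The z_c×3340 term appears on both sides and cancels. Collect the known terms of each column as K = Σ(ρt)_known − 3340 × (depth of known layers): K_A = 107867.18 − 3340×38.498 = −20716.14; K_B = 42117.2 − 3340×(1.643 + 14.83) = −12902.62.
Balance: K_A = K_B − x×(3340 − 2940), so x = (K_B − K_A)/(3340 − 2940) = 7813.52/400 = 19.5 km.

19.5 km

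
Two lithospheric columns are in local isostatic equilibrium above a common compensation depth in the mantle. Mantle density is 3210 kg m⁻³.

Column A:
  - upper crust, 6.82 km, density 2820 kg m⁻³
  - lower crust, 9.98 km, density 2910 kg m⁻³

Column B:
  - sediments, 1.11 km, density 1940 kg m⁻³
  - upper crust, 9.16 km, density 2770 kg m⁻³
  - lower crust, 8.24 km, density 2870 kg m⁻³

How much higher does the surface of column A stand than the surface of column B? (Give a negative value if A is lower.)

For any compensation level in the mantle, the mantle terms cancel and isostasy reduces to e = (Σt_A − Σt_B) − (Σ(ρt)_A − Σ(ρt)_B) / ρ_m.
Σt_A = 16.8 km; Σt_B = 18.51 km; Σ(ρt)_A = 48274.2; Σ(ρt)_B = 51175.4 (in km·kg m⁻³).
e = (16.8 − 18.51) − (48274.2 − 51175.4) / 3210 = −0.806 km.

−0.806 km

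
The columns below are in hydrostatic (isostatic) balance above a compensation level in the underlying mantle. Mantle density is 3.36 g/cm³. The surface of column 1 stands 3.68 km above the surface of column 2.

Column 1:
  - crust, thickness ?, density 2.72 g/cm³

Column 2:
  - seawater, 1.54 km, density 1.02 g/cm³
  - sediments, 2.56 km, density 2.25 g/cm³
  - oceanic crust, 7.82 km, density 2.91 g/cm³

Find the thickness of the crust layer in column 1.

34.9 km

Take the compensation level at the base of the deeper column (depth z_c below the surface of column 1) and equate Σ ρ_i t_i down to z_c; mantle fills any gap and the z_c terms cancel.
Column 1: x×2.72 + (z_c − 0 − x)×3.36
Column 2: 3.68×0 + 1.54×1.02 + 2.56×2.25 + 7.82×2.91 + (z_c − 3.68 − 11.92)×3.36
The z_c×3.36 term appears on both sides and cancels. Collect the known terms of each column as K = Σ(ρt)_known − 3.36 × (depth of known layers): K_1 = 0 − 3.36×0 = 0; K_2 = 30.087 − 3.36×(3.68 + 11.92) = −22.329.
Balance: K_1 − x×(3.36 − 2.72) = K_2, so x = (K_1 − K_2)/(3.36 − 2.72) = 22.329/0.64 = 34.9 km.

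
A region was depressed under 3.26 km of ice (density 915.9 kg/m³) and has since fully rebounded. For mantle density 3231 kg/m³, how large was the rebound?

Removing the load lets mantle flow back in; uplift u satisfies ρ_ice t = ρ_m u.
u = t ρ_ice/ρ_m = 3.26 km × 915.9/3231 = 0.924 km.

0.924 km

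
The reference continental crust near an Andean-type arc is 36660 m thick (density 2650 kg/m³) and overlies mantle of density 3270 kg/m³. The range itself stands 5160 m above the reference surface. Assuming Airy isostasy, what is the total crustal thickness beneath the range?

63900 m

Root depth r = h ρ_c / (ρ_m − ρ_c) = 5160 m × 2650 / 620 = 22050 m.
Total thickness = T + h + r = 36660 m + 5160 m + 22050 m = 63900 m.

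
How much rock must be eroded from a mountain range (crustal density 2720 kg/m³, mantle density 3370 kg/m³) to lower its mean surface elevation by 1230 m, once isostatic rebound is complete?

Net drop Δ = e − u = e − e ρ_c/ρ_m = e (ρ_m − ρ_c)/ρ_m.
e = Δ ρ_m/(ρ_m − ρ_c) = 1230 m × 3370/650 = 6380 m.

6380 m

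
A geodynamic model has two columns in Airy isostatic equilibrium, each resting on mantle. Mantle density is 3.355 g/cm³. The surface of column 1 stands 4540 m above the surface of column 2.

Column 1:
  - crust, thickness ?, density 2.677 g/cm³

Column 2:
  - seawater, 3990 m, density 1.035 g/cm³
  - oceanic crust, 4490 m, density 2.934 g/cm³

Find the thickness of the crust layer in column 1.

Take the compensation level at the base of the deeper column (depth z_c below the surface of column 1) and equate Σ ρ_i t_i down to z_c; mantle fills any gap and the z_c terms cancel.
Column 1: x×2.677 + (z_c − 0 − x)×3.355
Column 2: 4540×0 + 3990×1.035 + 4490×2.934 + (z_c − 4540 − 8480)×3.355
The z_c×3.355 term appears on both sides and cancels. Collect the known terms of each column as K = Σ(ρt)_known − 3.355 × (depth of known layers): K_1 = 0 − 3.355×0 = 0; K_2 = 17303.31 − 3.355×(4540 + 8480) = −26378.79.
Balance: K_1 − x×(3.355 − 2.677) = K_2, so x = (K_1 − K_2)/(3.355 − 2.677) = 26378.8/0.678 = 38900 m.

38900 m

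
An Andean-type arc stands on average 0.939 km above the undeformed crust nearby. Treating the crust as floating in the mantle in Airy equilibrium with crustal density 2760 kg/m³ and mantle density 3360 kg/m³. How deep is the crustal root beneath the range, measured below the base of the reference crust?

4.32 km

In Airy isostatic equilibrium: the weight of the topography is balanced by the buoyancy of the root, ρ_c h = (ρ_m − ρ_c) r.
r = h · ρ_c / (ρ_m − ρ_c) = 0.939 km × 2760 / (3360 − 2760) = 4.32 km.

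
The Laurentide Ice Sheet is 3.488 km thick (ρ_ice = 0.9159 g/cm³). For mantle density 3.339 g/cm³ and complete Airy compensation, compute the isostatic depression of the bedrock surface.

0.957 km

For local isostatic compensation: the ice load ρ_ice t is balanced by mantle displaced below, ρ_m s.
s = t ρ_ice / ρ_m = 3.488 km × 0.9159/3.339 = 0.957 km.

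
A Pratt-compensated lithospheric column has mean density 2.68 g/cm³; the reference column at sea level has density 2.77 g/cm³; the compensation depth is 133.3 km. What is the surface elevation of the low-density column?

4.48 km

ρ_ref D = ρ (D + h) → h = D (ρ_ref − ρ)/ρ.
h = 133.3 km × (2.77 − 2.68)/2.68 = 4.48 km.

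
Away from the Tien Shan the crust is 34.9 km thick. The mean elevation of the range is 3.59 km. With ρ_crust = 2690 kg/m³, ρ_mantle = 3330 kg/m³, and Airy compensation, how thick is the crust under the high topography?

Root depth r = h ρ_c / (ρ_m − ρ_c) = 3.59 km × 2690 / 640 = 15.09 km.
Total thickness = T + h + r = 34.9 km + 3.59 km + 15.09 km = 53.6 km.

53.6 km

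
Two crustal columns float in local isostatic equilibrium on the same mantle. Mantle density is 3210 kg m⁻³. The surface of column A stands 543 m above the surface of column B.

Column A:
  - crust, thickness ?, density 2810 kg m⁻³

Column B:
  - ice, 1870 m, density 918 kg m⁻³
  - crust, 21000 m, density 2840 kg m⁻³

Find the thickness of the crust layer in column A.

34500 m

Take the compensation level at the base of the deeper column (depth z_c below the surface of column A) and equate Σ ρ_i t_i down to z_c; mantle fills any gap and the z_c terms cancel.
Column A: x×2810 + (z_c − 0 − x)×3210
Column B: 543×0 + 1870×918 + 21000×2840 + (z_c − 543 − 22870)×3210
The z_c×3210 term appears on both sides and cancels. Collect the known terms of each column as K = Σ(ρt)_known − 3210 × (depth of known layers): K_A = 0 − 3210×0 = 0; K_B = 61356660 − 3210×(543 + 22870) = −13799070.
Balance: K_A − x×(3210 − 2810) = K_B, so x = (K_A − K_B)/(3210 − 2810) = 13799100/400 = 34500 m.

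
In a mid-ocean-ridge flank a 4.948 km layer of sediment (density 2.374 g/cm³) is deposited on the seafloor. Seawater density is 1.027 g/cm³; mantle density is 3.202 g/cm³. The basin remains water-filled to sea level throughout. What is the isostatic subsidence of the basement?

3.06 km

Submarine loading: the sediment displaces seawater, and the subsidence is in turn flooded, so s (ρ_m − ρ_w) = t (ρ_sed − ρ_w).
s = 4.948 km × (2.374 − 1.027) / (3.202 − 1.027) = 3.06 km.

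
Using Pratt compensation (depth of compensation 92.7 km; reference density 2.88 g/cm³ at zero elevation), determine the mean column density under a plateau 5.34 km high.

2.72 g/cm³

Pratt balance: ρ_ref D = ρ (D + h).
ρ = ρ_ref D/(D + h) = 2.88 × 92.7 km/(92.7 km + 5.34 km) = 2.72 g/cm³.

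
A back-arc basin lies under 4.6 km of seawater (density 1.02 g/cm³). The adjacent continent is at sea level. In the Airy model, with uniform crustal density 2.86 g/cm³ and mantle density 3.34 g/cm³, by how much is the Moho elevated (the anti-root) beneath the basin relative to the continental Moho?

By Archimedes' principle applied to the lithosphere: replacing crust with seawater at the top is compensated by replacing crust with mantle at the base: d (ρ_c − ρ_w) = a (ρ_m − ρ_c).
a = d (ρ_c − ρ_w)/(ρ_m − ρ_c) = 4.6 km × 1.84/0.48 = 17.6 km.

17.6 km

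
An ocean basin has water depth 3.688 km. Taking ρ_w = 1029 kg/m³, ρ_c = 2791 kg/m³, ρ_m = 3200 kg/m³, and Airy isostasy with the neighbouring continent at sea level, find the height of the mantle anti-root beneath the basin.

15.9 km

Balancing pressure at the compensation depth: replacing crust with seawater at the top is compensated by replacing crust with mantle at the base: d (ρ_c − ρ_w) = a (ρ_m − ρ_c).
a = d (ρ_c − ρ_w)/(ρ_m − ρ_c) = 3.688 km × 1762/409 = 15.9 km.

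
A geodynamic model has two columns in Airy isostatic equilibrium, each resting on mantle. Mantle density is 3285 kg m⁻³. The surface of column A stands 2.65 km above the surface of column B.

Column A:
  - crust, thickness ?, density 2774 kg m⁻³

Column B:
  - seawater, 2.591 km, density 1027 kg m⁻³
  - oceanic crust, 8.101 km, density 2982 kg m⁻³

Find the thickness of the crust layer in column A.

33.3 km

Take the compensation level at the base of the deeper column (depth z_c below the surface of column A) and equate Σ ρ_i t_i down to z_c; mantle fills any gap and the z_c terms cancel.
Column A: x×2774 + (z_c − 0 − x)×3285
Column B: 2.65×0 + 2.591×1027 + 8.101×2982 + (z_c − 2.65 − 10.692)×3285
The z_c×3285 term appears on both sides and cancels. Collect the known terms of each column as K = Σ(ρt)_known − 3285 × (depth of known layers): K_A = 0 − 3285×0 = 0; K_B = 26818.139 − 3285×(2.65 + 10.692) = −17010.331.
Balance: K_A − x×(3285 − 2774) = K_B, so x = (K_A − K_B)/(3285 − 2774) = 17010.3/511 = 33.3 km.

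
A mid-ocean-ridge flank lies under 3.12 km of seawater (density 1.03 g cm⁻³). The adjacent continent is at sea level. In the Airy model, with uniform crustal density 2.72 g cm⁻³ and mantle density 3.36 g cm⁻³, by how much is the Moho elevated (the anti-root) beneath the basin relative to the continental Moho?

Balancing pressure at the compensation depth: replacing crust with seawater at the top is compensated by replacing crust with mantle at the base: d (ρ_c − ρ_w) = a (ρ_m − ρ_c).
a = d (ρ_c − ρ_w)/(ρ_m − ρ_c) = 3.12 km × 1.69/0.64 = 8.24 km.

8.24 km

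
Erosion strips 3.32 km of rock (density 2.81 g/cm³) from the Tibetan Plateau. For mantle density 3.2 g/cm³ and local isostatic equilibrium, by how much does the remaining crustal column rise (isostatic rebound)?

Unloading: uplift u = e ρ_c/ρ_m = 3.32 km × 2.81/3.2 = 2.92 km.

2.92 km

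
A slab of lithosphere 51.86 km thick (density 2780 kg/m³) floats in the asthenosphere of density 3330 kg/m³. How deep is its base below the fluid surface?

43.3 km

Draft d = t ρ_obj/ρ_fluid = 51.86 km × 2780/3330 = 43.3 km.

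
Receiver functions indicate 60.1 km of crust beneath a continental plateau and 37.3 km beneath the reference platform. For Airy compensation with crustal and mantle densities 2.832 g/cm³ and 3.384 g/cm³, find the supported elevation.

3.72 km

Excess crust Δ = 60.1 km − 37.3 km = 22.8 km, split between elevation h and root r with h + r = Δ.
Airy balance ρ_c h = (ρ_m − ρ_c) r gives r = h ρ_c/(ρ_m − ρ_c), so h (1 + ρ_c/(ρ_m − ρ_c)) = Δ, i.e. h = Δ (ρ_m − ρ_c)/ρ_m.
h = 22.8 km × 0.552/3.384 = 3.72 km.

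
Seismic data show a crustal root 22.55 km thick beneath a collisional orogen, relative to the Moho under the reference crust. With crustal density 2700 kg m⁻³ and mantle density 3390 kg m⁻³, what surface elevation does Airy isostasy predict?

Balancing pressure at the compensation depth: ρ_c h = (ρ_m − ρ_c) r.
h = r (ρ_m − ρ_c) / ρ_c = 22.55 km × (3390 − 2700) / 2700 = 5.76 km.

5.76 km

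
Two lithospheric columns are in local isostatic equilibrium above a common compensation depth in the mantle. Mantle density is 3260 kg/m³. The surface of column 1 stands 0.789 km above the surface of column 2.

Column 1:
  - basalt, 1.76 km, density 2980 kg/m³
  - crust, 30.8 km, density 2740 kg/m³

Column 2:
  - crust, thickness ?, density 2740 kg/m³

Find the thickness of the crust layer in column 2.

26.8 km

Take the compensation level at the base of the deeper column (depth z_c below the surface of column 1) and equate Σ ρ_i t_i down to z_c; mantle fills any gap and the z_c terms cancel.
Column 1: 1.76×2980 + 30.8×2740 + (z_c − 32.56)×3260
Column 2: 0.789×0 + x×2740 + (z_c − 0.789 − 0 − x)×3260
The z_c×3260 term appears on both sides and cancels. Collect the known terms of each column as K = Σ(ρt)_known − 3260 × (depth of known layers): K_1 = 89636.8 − 3260×32.56 = −16508.8; K_2 = 0 − 3260×(0.789 + 0) = −2572.14.
Balance: K_1 = K_2 − x×(3260 − 2740), so x = (K_2 − K_1)/(3260 − 2740) = 13936.7/520 = 26.8 km.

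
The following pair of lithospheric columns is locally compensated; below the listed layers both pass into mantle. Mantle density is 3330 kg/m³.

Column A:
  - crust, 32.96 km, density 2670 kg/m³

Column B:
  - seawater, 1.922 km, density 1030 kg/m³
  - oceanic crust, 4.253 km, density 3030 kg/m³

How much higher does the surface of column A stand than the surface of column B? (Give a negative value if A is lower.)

For any compensation level in the mantle, the mantle terms cancel and isostasy reduces to e = (Σt_A − Σt_B) − (Σ(ρt)_A − Σ(ρt)_B) / ρ_m.
Σt_A = 32.96 km; Σt_B = 6.175 km; Σ(ρt)_A = 88003.2; Σ(ρt)_B = 14866.25 (in km·kg/m³).
e = (32.96 − 6.175) − (88003.2 − 14866.25) / 3330 = 4.82 km.

4.82 km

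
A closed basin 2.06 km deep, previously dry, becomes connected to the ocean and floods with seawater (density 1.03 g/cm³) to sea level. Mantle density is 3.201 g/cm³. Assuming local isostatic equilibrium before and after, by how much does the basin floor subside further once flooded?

After flooding the water column is d + s deep. Its weight must equal the weight of mantle displaced by the extra subsidence s: (d + s) ρ_w = s ρ_m.
s = d ρ_w / (ρ_m − ρ_w) = 2.06 km × 1.03/(3.201 − 1.03) = 0.977 km.

0.977 km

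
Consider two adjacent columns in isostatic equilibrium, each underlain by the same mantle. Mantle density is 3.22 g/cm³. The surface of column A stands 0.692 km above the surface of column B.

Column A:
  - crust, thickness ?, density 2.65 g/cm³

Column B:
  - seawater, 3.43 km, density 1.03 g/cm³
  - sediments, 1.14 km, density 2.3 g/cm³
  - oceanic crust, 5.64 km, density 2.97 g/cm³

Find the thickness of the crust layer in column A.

21.4 km

Take the compensation level at the base of the deeper column (depth z_c below the surface of column A) and equate Σ ρ_i t_i down to z_c; mantle fills any gap and the z_c terms cancel.
Column A: x×2.65 + (z_c − 0 − x)×3.22
Column B: 0.692×0 + 3.43×1.03 + 1.14×2.3 + 5.64×2.97 + (z_c − 0.692 − 10.21)×3.22
The z_c×3.22 term appears on both sides and cancels. Collect the known terms of each column as K = Σ(ρt)_known − 3.22 × (depth of known layers): K_A = 0 − 3.22×0 = 0; K_B = 22.9057 − 3.22×(0.692 + 10.21) = −12.19874.
Balance: K_A − x×(3.22 − 2.65) = K_B, so x = (K_A − K_B)/(3.22 − 2.65) = 12.1987/0.57 = 21.4 km.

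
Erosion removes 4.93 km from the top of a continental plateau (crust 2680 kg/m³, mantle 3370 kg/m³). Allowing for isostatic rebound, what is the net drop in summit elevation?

1.01 km

Rebound u = e ρ_c/ρ_m = 4.93 km × 2680/3370 = 3.921 km.
Net surface drop = e − u = 4.93 km − 3.921 km = e (ρ_m − ρ_c)/ρ_m = 1.01 km.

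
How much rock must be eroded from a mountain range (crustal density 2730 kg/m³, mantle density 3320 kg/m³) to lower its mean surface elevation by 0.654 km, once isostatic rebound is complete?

Net drop Δ = e − u = e − e ρ_c/ρ_m = e (ρ_m − ρ_c)/ρ_m.
e = Δ ρ_m/(ρ_m − ρ_c) = 0.654 km × 3320/590 = 3.68 km.

3.68 km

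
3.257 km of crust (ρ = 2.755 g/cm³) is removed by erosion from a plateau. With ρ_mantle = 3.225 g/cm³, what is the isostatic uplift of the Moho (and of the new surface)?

Unloading: uplift u = e ρ_c/ρ_m = 3.257 km × 2.755/3.225 = 2.78 km.

2.78 km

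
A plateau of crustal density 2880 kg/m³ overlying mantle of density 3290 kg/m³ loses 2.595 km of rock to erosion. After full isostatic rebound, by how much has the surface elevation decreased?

0.323 km

Rebound u = e ρ_c/ρ_m = 2.595 km × 2880/3290 = 2.272 km.
Net surface drop = e − u = 2.595 km − 2.272 km = e (ρ_m − ρ_c)/ρ_m = 0.323 km.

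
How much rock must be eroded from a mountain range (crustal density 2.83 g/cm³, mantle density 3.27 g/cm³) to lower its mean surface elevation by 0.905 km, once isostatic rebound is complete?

6.73 km

Net drop Δ = e − u = e − e ρ_c/ρ_m = e (ρ_m − ρ_c)/ρ_m.
e = Δ ρ_m/(ρ_m − ρ_c) = 0.905 km × 3.27/0.44 = 6.73 km.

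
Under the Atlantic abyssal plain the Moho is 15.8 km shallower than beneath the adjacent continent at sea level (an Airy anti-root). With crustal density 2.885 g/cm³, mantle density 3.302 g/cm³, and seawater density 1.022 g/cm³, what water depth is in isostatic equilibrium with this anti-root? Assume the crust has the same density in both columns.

Replacing a thickness d of crust by seawater at the top must be balanced by replacing crust with mantle at the base: d (ρ_c − ρ_w) = a (ρ_m − ρ_c).
d = a (ρ_m − ρ_c)/(ρ_c − ρ_w) = 15.8 km × 0.417/1.863 = 3.54 km.

3.54 km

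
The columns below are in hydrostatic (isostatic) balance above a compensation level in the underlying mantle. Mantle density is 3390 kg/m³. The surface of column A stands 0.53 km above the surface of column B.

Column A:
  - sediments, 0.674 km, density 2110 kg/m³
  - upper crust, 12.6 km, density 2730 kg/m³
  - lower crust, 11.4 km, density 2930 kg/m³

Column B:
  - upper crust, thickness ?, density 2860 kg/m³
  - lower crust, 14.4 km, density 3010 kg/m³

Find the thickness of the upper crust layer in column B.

13.5 km

Take the compensation level at the base of the deeper column (depth z_c below the surface of column A) and equate Σ ρ_i t_i down to z_c; mantle fills any gap and the z_c terms cancel.
Column A: 0.674×2110 + 12.6×2730 + 11.4×2930 + (z_c − 24.674)×3390
Column B: 0.53×0 + x×2860 + 14.4×3010 + (z_c − 0.53 − 14.4 − x)×3390
The z_c×3390 term appears on both sides and cancels. Collect the known terms of each column as K = Σ(ρt)_known − 3390 × (depth of known layers): K_A = 69222.14 − 3390×24.674 = −14422.72; K_B = 43344 − 3390×(0.53 + 14.4) = −7268.7.
Balance: K_A = K_B − x×(3390 − 2860), so x = (K_B − K_A)/(3390 − 2860) = 7154.02/530 = 13.5 km.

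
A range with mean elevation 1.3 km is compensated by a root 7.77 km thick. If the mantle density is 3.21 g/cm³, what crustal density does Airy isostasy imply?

2.75 g/cm³

ρ_c h = (ρ_m − ρ_c) r → ρ_c (h + r) = ρ_m r → ρ_c = ρ_m r / (h + r).
ρ_c = 3.21 × 7.77 km / (1.3 km + 7.77 km) = 2.75 g/cm³.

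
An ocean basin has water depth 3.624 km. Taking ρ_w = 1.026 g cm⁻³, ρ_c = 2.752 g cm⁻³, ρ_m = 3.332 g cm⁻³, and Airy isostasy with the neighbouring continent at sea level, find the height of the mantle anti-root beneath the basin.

10.8 km

Balancing pressure at the compensation depth: replacing crust with seawater at the top is compensated by replacing crust with mantle at the base: d (ρ_c − ρ_w) = a (ρ_m − ρ_c).
a = d (ρ_c − ρ_w)/(ρ_m − ρ_c) = 3.624 km × 1.726/0.58 = 10.8 km.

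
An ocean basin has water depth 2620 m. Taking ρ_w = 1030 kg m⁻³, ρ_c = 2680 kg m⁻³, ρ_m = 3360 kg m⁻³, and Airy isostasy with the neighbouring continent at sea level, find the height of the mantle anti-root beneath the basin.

6360 m

In Airy isostatic equilibrium: replacing crust with seawater at the top is compensated by replacing crust with mantle at the base: d (ρ_c − ρ_w) = a (ρ_m − ρ_c).
a = d (ρ_c − ρ_w)/(ρ_m − ρ_c) = 2620 m × 1650/680 = 6360 m.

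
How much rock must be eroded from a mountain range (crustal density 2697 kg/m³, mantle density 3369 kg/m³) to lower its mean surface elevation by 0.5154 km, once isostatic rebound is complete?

Net drop Δ = e − u = e − e ρ_c/ρ_m = e (ρ_m − ρ_c)/ρ_m.
e = Δ ρ_m/(ρ_m − ρ_c) = 0.5154 km × 3369/672 = 2.58 km.

2.58 km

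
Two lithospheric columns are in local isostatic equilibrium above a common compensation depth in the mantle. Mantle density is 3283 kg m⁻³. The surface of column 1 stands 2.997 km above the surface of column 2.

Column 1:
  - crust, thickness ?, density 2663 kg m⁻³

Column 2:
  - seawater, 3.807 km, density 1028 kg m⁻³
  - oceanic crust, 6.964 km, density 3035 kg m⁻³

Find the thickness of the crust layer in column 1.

Take the compensation level at the base of the deeper column (depth z_c below the surface of column 1) and equate Σ ρ_i t_i down to z_c; mantle fills any gap and the z_c terms cancel.
Column 1: x×2663 + (z_c − 0 − x)×3283
Column 2: 2.997×0 + 3.807×1028 + 6.964×3035 + (z_c − 2.997 − 10.771)×3283
The z_c×3283 term appears on both sides and cancels. Collect the known terms of each column as K = Σ(ρt)_known − 3283 × (depth of known layers): K_1 = 0 − 3283×0 = 0; K_2 = 25049.336 − 3283×(2.997 + 10.771) = −20151.008.
Balance: K_1 − x×(3283 − 2663) = K_2, so x = (K_1 − K_2)/(3283 − 2663) = 20151/620 = 32.5 km.

32.5 km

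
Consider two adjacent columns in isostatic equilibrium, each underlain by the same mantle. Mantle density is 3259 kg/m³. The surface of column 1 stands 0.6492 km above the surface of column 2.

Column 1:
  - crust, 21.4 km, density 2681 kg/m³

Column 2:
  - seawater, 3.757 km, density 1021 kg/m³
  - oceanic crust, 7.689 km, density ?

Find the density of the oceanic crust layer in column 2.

Take the compensation level at the base of the deeper column (depth z_c below the surface of column 1) and equate Σ ρ_i t_i down to z_c; mantle fills any gap and the z_c terms cancel.
Column 1: 21.4×2681 + (z_c − 21.4)×3259
Column 2: 0.6492×0 + 3.757×1021 + 7.689×ρ + (z_c − 0.6492 − 11.446)×3259
The z_c×3259 term appears on both sides and cancels. Collect the known terms of each column as K = Σ(ρt)_known − 3259 × (depth of known layers): K_1 = 57373.4 − 3259×21.4 = −12369.2; K_2 = 3835.897 − 3259×(0.6492 + 11.446) = −35582.3598.
Balance: K_1 = K_2 + 7.689×ρ, so ρ = (K_1 − K_2)/7.689 = 23213.2/7.689 = 3020 kg/m³.

3020 kg/m³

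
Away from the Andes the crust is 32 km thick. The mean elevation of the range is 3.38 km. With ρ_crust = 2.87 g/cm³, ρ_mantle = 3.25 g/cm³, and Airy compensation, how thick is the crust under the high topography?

Root depth r = h ρ_c / (ρ_m − ρ_c) = 3.38 km × 2.87 / 0.38 = 25.53 km.
Total thickness = T + h + r = 32 km + 3.38 km + 25.53 km = 60.9 km.

60.9 km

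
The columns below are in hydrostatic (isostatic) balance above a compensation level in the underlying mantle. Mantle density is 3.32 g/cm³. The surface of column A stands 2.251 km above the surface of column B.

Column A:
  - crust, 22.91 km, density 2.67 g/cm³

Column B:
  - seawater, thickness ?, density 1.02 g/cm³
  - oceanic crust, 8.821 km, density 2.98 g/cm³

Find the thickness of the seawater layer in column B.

1.92 km

Take the compensation level at the base of the deeper column (depth z_c below the surface of column A) and equate Σ ρ_i t_i down to z_c; mantle fills any gap and the z_c terms cancel.
Column A: 22.91×2.67 + (z_c − 22.91)×3.32
Column B: 2.251×0 + x×1.02 + 8.821×2.98 + (z_c − 2.251 − 8.821 − x)×3.32
The z_c×3.32 term appears on both sides and cancels. Collect the known terms of each column as K = Σ(ρt)_known − 3.32 × (depth of known layers): K_A = 61.1697 − 3.32×22.91 = −14.8915; K_B = 26.28658 − 3.32×(2.251 + 8.821) = −10.47246.
Balance: K_A = K_B − x×(3.32 − 1.02), so x = (K_B − K_A)/(3.32 − 1.02) = 4.41904/2.3 = 1.92 km.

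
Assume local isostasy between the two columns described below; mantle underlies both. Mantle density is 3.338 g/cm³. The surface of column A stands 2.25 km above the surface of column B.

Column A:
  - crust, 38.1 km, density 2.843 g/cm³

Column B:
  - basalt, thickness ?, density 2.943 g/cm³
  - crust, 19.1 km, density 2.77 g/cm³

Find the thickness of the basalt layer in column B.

Take the compensation level at the base of the deeper column (depth z_c below the surface of column A) and equate Σ ρ_i t_i down to z_c; mantle fills any gap and the z_c terms cancel.
Column A: 38.1×2.843 + (z_c − 38.1)×3.338
Column B: 2.25×0 + x×2.943 + 19.1×2.77 + (z_c − 2.25 − 19.1 − x)×3.338
The z_c×3.338 term appears on both sides and cancels. Collect the known terms of each column as K = Σ(ρt)_known − 3.338 × (depth of known layers): K_A = 108.3183 − 3.338×38.1 = −18.8595; K_B = 52.907 − 3.338×(2.25 + 19.1) = −18.3593.
Balance: K_A = K_B − x×(3.338 − 2.943), so x = (K_B − K_A)/(3.338 − 2.943) = 0.5002/0.395 = 1.27 km.

1.27 km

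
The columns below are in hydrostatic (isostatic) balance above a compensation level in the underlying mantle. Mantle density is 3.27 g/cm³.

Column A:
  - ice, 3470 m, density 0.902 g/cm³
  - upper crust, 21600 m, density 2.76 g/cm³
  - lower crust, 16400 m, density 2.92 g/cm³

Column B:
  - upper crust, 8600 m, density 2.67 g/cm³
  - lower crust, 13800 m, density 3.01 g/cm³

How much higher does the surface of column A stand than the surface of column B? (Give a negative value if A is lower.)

4960 m

For any compensation level in the mantle, the mantle terms cancel and isostasy reduces to e = (Σt_A − Σt_B) − (Σ(ρt)_A − Σ(ρt)_B) / ρ_m.
Σt_A = 41470 m; Σt_B = 22400 m; Σ(ρt)_A = 110633.94; Σ(ρt)_B = 64500 (in m·g/cm³).
e = (41470 − 22400) − (110633.94 − 64500) / 3.27 = 4960 m.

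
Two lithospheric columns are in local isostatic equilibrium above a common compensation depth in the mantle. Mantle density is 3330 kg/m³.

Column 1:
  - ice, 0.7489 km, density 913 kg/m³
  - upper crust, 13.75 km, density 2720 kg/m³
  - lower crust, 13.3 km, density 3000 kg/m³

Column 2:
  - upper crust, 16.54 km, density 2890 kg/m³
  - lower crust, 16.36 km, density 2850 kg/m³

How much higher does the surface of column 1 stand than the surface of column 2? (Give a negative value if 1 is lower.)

For any compensation level in the mantle, the mantle terms cancel and isostasy reduces to e = (Σt_1 − Σt_2) − (Σ(ρt)_1 − Σ(ρt)_2) / ρ_m.
Σt_1 = 27.7989 km; Σt_2 = 32.9 km; Σ(ρt)_1 = 77983.7457; Σ(ρt)_2 = 94426.6 (in km·kg/m³).
e = (27.7989 − 32.9) − (77983.7457 − 94426.6) / 3330 = −0.163 km.

−0.163 km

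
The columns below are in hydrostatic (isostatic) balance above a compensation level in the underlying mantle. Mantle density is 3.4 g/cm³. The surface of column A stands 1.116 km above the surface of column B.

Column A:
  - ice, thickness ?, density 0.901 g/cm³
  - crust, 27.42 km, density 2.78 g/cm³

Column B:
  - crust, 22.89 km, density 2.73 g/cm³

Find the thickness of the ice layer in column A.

0.852 km

Take the compensation level at the base of the deeper column (depth z_c below the surface of column A) and equate Σ ρ_i t_i down to z_c; mantle fills any gap and the z_c terms cancel.
Column A: x×0.901 + 27.42×2.78 + (z_c − 27.42 − x)×3.4
Column B: 1.116×0 + 22.89×2.73 + (z_c − 1.116 − 22.89)×3.4
The z_c×3.4 term appears on both sides and cancels. Collect the known terms of each column as K = Σ(ρt)_known − 3.4 × (depth of known layers): K_A = 76.2276 − 3.4×27.42 = −17.0004; K_B = 62.4897 − 3.4×(1.116 + 22.89) = −19.1307.
Balance: K_A − x×(3.4 − 0.901) = K_B, so x = (K_A − K_B)/(3.4 − 0.901) = 2.1303/2.499 = 0.852 km.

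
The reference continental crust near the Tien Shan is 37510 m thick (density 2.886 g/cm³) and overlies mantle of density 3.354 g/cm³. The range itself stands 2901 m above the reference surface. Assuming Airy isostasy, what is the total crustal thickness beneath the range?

58300 m

Root depth r = h ρ_c / (ρ_m − ρ_c) = 2901 m × 2.886 / 0.468 = 17890 m.
Total thickness = T + h + r = 37510 m + 2901 m + 17890 m = 58300 m.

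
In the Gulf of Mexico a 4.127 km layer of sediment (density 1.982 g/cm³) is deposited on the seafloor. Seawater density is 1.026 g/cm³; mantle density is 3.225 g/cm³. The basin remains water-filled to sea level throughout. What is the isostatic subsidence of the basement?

1.79 km

Submarine loading: the sediment displaces seawater, and the subsidence is in turn flooded, so s (ρ_m − ρ_w) = t (ρ_sed − ρ_w).
s = 4.127 km × (1.982 − 1.026) / (3.225 − 1.026) = 1.79 km.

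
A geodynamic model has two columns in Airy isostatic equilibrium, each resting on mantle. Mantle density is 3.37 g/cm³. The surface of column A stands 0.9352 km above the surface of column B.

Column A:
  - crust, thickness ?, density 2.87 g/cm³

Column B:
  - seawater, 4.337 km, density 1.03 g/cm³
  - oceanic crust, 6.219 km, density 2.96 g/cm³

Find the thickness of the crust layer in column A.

31.7 km

Take the compensation level at the base of the deeper column (depth z_c below the surface of column A) and equate Σ ρ_i t_i down to z_c; mantle fills any gap and the z_c terms cancel.
Column A: x×2.87 + (z_c − 0 − x)×3.37
Column B: 0.9352×0 + 4.337×1.03 + 6.219×2.96 + (z_c − 0.9352 − 10.556)×3.37
The z_c×3.37 term appears on both sides and cancels. Collect the known terms of each column as K = Σ(ρt)_known − 3.37 × (depth of known layers): K_A = 0 − 3.37×0 = 0; K_B = 22.87535 − 3.37×(0.9352 + 10.556) = −15.849994.
Balance: K_A − x×(3.37 − 2.87) = K_B, so x = (K_A − K_B)/(3.37 − 2.87) = 15.85/0.5 = 31.7 km.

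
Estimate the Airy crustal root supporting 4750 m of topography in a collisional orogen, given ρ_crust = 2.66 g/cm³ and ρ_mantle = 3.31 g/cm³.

For local isostatic compensation: the weight of the topography is balanced by the buoyancy of the root, ρ_c h = (ρ_m − ρ_c) r.
r = h · ρ_c / (ρ_m − ρ_c) = 4750 m × 2.66 / (3.31 − 2.66) = 19400 m.

19400 m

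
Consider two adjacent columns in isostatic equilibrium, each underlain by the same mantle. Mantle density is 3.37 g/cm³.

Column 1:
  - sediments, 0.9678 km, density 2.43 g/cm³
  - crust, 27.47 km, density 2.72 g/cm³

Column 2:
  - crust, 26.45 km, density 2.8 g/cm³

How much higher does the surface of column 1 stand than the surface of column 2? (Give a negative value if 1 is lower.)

1.09 km

For any compensation level in the mantle, the mantle terms cancel and isostasy reduces to e = (Σt_1 − Σt_2) − (Σ(ρt)_1 − Σ(ρt)_2) / ρ_m.
Σt_1 = 28.4378 km; Σt_2 = 26.45 km; Σ(ρt)_1 = 77.070154; Σ(ρt)_2 = 74.06 (in km·g/cm³).
e = (28.4378 − 26.45) − (77.070154 − 74.06) / 3.37 = 1.09 km.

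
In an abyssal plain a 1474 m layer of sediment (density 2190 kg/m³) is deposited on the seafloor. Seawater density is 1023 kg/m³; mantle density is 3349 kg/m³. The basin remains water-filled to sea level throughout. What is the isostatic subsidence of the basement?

740 m

Submarine loading: the sediment displaces seawater, and the subsidence is in turn flooded, so s (ρ_m − ρ_w) = t (ρ_sed − ρ_w).
s = 1474 m × (2190 − 1023) / (3349 − 1023) = 740 m.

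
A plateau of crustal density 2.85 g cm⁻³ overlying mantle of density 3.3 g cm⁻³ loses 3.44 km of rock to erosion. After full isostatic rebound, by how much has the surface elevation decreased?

0.469 km

Rebound u = e ρ_c/ρ_m = 3.44 km × 2.85/3.3 = 2.971 km.
Net surface drop = e − u = 3.44 km − 2.971 km = e (ρ_m − ρ_c)/ρ_m = 0.469 km.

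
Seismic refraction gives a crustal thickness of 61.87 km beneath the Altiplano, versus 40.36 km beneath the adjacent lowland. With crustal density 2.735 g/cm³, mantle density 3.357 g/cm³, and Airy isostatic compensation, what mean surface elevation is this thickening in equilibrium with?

3.99 km

Excess crust Δ = 61.87 km − 40.36 km = 21.51 km, split between elevation h and root r with h + r = Δ.
Airy balance ρ_c h = (ρ_m − ρ_c) r gives r = h ρ_c/(ρ_m − ρ_c), so h (1 + ρ_c/(ρ_m − ρ_c)) = Δ, i.e. h = Δ (ρ_m − ρ_c)/ρ_m.
h = 21.51 km × 0.622/3.357 = 3.99 km.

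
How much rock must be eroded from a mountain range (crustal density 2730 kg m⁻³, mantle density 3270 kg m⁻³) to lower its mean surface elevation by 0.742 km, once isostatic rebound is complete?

4.49 km

Net drop Δ = e − u = e − e ρ_c/ρ_m = e (ρ_m − ρ_c)/ρ_m.
e = Δ ρ_m/(ρ_m − ρ_c) = 0.742 km × 3270/540 = 4.49 km.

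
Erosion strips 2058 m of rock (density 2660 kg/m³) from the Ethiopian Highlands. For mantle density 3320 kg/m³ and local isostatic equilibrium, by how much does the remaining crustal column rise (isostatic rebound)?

Unloading: uplift u = e ρ_c/ρ_m = 2058 m × 2660/3320 = 1650 m.

1650 m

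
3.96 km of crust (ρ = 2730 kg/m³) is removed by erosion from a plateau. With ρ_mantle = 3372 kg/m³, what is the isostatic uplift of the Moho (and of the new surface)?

Unloading: uplift u = e ρ_c/ρ_m = 3.96 km × 2730/3372 = 3.21 km.

3.21 km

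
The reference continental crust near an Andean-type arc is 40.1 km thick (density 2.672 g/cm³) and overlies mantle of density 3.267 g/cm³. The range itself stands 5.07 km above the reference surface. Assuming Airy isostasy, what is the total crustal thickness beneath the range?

Root depth r = h ρ_c / (ρ_m − ρ_c) = 5.07 km × 2.672 / 0.595 = 22.77 km.
Total thickness = T + h + r = 40.1 km + 5.07 km + 22.77 km = 67.9 km.

67.9 km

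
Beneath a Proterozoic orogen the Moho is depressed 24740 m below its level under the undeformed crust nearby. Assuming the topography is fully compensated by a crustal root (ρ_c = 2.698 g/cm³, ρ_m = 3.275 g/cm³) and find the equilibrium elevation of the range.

5290 m

Isostatic balance requires: ρ_c h = (ρ_m − ρ_c) r.
h = r (ρ_m − ρ_c) / ρ_c = 24740 m × (3.275 − 2.698) / 2.698 = 5290 m.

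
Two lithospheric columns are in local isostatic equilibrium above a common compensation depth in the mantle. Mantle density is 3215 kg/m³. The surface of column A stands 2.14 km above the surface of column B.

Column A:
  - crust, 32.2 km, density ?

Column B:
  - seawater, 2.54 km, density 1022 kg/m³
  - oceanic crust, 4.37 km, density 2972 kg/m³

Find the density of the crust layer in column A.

2800 kg/m³

Take the compensation level at the base of the deeper column (depth z_c below the surface of column A) and equate Σ ρ_i t_i down to z_c; mantle fills any gap and the z_c terms cancel.
Column A: 32.2×ρ + (z_c − 32.2)×3215
Column B: 2.14×0 + 2.54×1022 + 4.37×2972 + (z_c − 2.14 − 6.91)×3215
The z_c×3215 term appears on both sides and cancels. Collect the known terms of each column as K = Σ(ρt)_known − 3215 × (depth of known layers): K_A = 0 − 3215×32.2 = −103523; K_B = 15583.52 − 3215×(2.14 + 6.91) = −13512.23.
Balance: K_A + 32.2×ρ = K_B, so ρ = (K_B − K_A)/32.2 = 90010.8/32.2 = 2800 kg/m³.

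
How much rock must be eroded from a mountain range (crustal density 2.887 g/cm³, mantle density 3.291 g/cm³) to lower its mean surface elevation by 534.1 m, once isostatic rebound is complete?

4350 m

Net drop Δ = e − u = e − e ρ_c/ρ_m = e (ρ_m − ρ_c)/ρ_m.
e = Δ ρ_m/(ρ_m − ρ_c) = 534.1 m × 3.291/0.404 = 4350 m.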